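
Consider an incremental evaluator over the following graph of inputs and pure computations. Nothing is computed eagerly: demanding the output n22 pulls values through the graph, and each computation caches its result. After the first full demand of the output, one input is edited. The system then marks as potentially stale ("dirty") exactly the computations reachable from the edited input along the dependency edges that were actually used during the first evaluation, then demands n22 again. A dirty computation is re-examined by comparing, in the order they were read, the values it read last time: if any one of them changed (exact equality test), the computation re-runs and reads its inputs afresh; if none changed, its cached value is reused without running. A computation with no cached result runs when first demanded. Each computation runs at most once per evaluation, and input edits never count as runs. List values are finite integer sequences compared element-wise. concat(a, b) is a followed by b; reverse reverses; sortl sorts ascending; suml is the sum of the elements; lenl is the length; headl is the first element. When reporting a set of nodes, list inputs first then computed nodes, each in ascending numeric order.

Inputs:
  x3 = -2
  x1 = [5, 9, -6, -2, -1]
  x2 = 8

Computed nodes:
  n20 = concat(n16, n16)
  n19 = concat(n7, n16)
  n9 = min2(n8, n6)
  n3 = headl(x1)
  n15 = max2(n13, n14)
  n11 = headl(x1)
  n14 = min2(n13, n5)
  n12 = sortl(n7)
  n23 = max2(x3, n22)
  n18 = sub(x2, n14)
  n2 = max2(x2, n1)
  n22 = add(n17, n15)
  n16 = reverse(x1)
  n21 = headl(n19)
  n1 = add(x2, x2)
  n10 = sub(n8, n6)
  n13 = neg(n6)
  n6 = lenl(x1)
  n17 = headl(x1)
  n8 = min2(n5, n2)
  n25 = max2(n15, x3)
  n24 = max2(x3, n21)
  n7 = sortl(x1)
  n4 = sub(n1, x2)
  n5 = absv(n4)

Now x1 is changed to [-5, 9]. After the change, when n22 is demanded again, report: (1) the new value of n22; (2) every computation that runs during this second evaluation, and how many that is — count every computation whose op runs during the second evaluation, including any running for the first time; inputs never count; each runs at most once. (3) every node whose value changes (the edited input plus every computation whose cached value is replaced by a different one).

n22 now evaluates to -7.
Run set: n6, n13, n14, n15, n17, n22 (6 run).
Changed values: x1, n6, n13, n14, n15, n17, n22.

Initial pass — values computed on the first demand:
  n1 = add(8, 8) = 16
  n4 = sub(16, 8) = 8
  n5 = absv(8) = 8
  n6 = lenl([5, 9, -6, -2, -1]) = 5
  n13 = neg(5) = -5
  n14 = min2(-5, 8) = -5
  n15 = max2(-5, -5) = -5
  n17 = headl([5, 9, -6, -2, -1]) = 5
  n22 = add(5, -5) = 0

Second demand — change propagation:
  n6: re-runs because x1 [5, 9, -6, -2, -1]->[-5, 9]; new result 2.
  n13: re-runs because n6 5->2; new result -2.
  n14: re-runs because n13 -5->-2; new result -2.
  n15: re-runs because n13 -5->-2; n14 -5->-2; new result -2.
  n17: re-runs because x1 [5, 9, -6, -2, -1]->[-5, 9]; new result -5.
  n22: re-runs because n17 5->-5; n15 -5->-2; new result -7.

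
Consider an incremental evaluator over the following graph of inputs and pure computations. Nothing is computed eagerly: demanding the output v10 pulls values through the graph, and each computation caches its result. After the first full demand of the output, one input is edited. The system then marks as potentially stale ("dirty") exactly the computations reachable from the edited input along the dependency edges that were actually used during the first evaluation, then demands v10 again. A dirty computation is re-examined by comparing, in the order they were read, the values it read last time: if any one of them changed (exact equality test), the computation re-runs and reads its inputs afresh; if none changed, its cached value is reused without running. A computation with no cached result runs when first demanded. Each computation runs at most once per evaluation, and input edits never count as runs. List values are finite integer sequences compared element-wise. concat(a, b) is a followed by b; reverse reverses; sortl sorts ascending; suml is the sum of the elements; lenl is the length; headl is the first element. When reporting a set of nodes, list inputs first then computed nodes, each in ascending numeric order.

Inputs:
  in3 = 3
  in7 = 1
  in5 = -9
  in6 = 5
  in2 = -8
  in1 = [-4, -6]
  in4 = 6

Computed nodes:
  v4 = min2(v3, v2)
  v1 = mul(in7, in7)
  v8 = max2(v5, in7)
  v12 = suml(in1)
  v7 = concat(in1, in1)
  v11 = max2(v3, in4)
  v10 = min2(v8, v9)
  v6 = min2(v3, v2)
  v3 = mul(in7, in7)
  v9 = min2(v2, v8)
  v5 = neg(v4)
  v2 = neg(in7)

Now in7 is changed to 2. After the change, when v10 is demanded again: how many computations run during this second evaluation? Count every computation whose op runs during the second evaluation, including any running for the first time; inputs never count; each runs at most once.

Initial pass — values computed on the first demand:
  v2 = neg(1) = -1
  v3 = mul(1, 1) = 1
  v4 = min2(1, -1) = -1
  v5 = neg(-1) = 1
  v8 = max2(1, 1) = 1
  v9 = min2(-1, 1) = -1
  v10 = min2(1, -1) = -1

Second demand — change propagation:
  v2: re-runs because in7 1->2; new result -2.
  v3: re-runs because in7 1->2; in7 1->2; new result 4.
  v4: re-runs because v3 1->4; v2 -1->-2; new result -2.
  v5: re-runs because v4 -1->-2; new result 2.
  v8: re-runs because v5 1->2; in7 1->2; new result 2.
  v9: re-runs because v2 -1->-2; v8 1->2; new result -2.
  v10: re-runs because v8 1->2; v9 -1->-2; new result -2.

Run set: v2, v3, v4, v5, v8, v9, v10 (7 run).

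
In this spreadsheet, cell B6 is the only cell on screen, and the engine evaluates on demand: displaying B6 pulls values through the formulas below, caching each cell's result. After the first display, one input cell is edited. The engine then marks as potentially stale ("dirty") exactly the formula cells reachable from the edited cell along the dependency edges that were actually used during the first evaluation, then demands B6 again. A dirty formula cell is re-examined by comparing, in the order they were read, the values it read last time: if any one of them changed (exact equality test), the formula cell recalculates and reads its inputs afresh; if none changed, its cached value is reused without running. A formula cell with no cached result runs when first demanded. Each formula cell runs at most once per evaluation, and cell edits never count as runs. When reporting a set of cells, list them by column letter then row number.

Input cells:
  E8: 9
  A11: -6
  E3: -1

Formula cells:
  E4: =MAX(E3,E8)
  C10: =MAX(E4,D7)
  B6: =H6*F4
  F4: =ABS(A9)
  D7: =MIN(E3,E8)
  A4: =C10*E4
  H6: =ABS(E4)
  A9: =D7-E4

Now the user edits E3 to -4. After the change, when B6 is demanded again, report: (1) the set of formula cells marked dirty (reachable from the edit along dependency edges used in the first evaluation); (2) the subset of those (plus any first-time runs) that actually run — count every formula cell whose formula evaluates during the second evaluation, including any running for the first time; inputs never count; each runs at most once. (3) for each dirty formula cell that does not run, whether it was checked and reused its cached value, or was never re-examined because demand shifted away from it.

Initial pass — values computed on the first demand:
  D7 = MIN(-1, 9) = -1
  E4 = MAX(-1, 9) = 9
  A9 = -1 - 9 = -10
  F4 = ABS(-10) = 10
  H6 = ABS(9) = 9
  B6 = 9 * 10 = 90

Second demand — change propagation:
  D7: re-runs because E3 -1->-4; new result -4.
  E4: re-runs because E3 -1->-4; new result 9 (unchanged).
  A9: re-runs because D7 -1->-4; new result -13.
  F4: re-runs because A9 -10->-13; new result 13.
  H6: re-examined; everything it read last time is the same (E4 unchanged) — cache 9 kept, no run.
  B6: re-runs because F4 10->13; new result 117.

The important point: at H6 every value read last time is unchanged, so the dirty flag clears without a run.

Dirty set: A9, B6, D7, E4, F4, H6.
Run set: A9, B6, D7, E4, F4 (5 run).
Re-examined without running (cache reused): H6.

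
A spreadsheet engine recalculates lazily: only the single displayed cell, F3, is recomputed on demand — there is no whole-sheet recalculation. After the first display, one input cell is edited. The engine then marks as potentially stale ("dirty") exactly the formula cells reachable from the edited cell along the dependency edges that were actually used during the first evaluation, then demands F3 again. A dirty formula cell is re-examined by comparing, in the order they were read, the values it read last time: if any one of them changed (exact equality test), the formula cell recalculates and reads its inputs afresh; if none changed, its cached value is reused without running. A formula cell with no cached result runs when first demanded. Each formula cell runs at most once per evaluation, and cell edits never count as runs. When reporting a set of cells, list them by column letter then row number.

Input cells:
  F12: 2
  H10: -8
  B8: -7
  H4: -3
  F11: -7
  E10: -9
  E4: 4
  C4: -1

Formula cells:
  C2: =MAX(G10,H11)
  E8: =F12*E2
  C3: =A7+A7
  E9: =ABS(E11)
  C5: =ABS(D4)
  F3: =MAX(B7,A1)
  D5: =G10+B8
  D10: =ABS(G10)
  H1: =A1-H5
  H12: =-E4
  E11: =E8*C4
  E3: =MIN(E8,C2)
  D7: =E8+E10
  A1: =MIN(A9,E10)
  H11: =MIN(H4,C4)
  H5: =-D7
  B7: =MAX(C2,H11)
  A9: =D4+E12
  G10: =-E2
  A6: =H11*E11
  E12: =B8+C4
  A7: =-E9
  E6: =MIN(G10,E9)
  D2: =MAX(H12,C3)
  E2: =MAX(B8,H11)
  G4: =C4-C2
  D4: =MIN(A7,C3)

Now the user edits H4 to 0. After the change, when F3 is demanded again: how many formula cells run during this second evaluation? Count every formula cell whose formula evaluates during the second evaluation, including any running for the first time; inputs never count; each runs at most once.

First evaluation (everything demanded from the output):
  E12 = -7 + -1 = -8
  H11 = MIN(-3, -1) = -3
  E2 = MAX(-7, -3) = -3
  E8 = 2 * -3 = -6
  E11 = -6 * -1 = 6
  E9 = ABS(6) = 6
  A7 = -(6) = -6
  C3 = -6 + -6 = -12
  D4 = MIN(-6, -12) = -12
  A9 = -12 + -8 = -20
  A1 = MIN(-20, -9) = -20
  G10 = -(-3) = 3
  C2 = MAX(3, -3) = 3
  B7 = MAX(3, -3) = 3
  F3 = MAX(3, -20) = 3

Propagation after the edit:
  H11: runs — H4 -3->0; result -1.
  E2: runs — H11 -3->-1; result -1.
  E8: runs — E2 -3->-1; result -2.
  E11: runs — E8 -6->-2; result 2.
  E9: runs — E11 6->2; result 2.
  A7: runs — E9 6->2; result -2.
  C3: runs — A7 -6->-2; A7 -6->-2; result -4.
  D4: runs — A7 -6->-2; C3 -12->-4; result -4.
  A9: runs — D4 -12->-4; result -12.
  A1: runs — A9 -20->-12; result -12.
  G10: runs — E2 -3->-1; result 1.
  C2: runs — G10 3->1; H11 -3->-1; result 1.
  B7: runs — C2 3->1; H11 -3->-1; result 1.
  F3: runs — B7 3->1; A1 -20->-12; result 1.

Formula cells that run: A1, A7, A9, B7, C2, C3, D4, E2, E8, E9, E11, F3, G10, H11 — 14 in total.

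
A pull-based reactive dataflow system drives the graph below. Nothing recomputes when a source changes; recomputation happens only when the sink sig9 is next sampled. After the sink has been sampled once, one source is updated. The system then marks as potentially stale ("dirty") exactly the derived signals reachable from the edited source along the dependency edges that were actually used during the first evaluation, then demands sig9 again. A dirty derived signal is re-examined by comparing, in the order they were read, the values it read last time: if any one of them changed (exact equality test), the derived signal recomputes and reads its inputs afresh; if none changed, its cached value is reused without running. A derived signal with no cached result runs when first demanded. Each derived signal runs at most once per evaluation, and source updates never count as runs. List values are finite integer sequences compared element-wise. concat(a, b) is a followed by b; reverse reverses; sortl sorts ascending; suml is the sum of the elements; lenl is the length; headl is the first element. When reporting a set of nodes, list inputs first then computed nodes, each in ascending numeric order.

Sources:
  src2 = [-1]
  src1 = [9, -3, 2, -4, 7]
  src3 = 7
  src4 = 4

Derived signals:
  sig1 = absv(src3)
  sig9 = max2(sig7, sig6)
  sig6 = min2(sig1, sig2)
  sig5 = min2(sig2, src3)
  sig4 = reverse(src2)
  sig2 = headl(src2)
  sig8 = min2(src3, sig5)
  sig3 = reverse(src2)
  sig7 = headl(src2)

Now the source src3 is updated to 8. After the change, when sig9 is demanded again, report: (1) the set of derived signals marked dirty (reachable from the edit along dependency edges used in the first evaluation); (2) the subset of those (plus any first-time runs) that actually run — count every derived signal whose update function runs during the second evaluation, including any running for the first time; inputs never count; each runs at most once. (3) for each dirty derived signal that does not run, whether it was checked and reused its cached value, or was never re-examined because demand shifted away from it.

Marked dirty: sig1, sig6, sig9.
Derived signals that run: sig1, sig6 — 2 in total.
Checked but reused from cache: sig9.
Key observation: the change is absorbed at sig6 — it re-runs but produces the same value, and the output's value is unchanged.

First evaluation (everything demanded from the output):
  sig1 = absv(7) = 7
  sig2 = headl([-1]) = -1
  sig6 = min2(7, -1) = -1
  sig7 = headl([-1]) = -1
  sig9 = max2(-1, -1) = -1

Propagation after the edit:
  sig1: runs — src3 7->8; result 8.
  sig6: runs — sig1 7->8; result -1 (same value as before).
  sig9: checked — values it read are unchanged (sig7 unchanged, sig6 unchanged); reused cached -1 without running.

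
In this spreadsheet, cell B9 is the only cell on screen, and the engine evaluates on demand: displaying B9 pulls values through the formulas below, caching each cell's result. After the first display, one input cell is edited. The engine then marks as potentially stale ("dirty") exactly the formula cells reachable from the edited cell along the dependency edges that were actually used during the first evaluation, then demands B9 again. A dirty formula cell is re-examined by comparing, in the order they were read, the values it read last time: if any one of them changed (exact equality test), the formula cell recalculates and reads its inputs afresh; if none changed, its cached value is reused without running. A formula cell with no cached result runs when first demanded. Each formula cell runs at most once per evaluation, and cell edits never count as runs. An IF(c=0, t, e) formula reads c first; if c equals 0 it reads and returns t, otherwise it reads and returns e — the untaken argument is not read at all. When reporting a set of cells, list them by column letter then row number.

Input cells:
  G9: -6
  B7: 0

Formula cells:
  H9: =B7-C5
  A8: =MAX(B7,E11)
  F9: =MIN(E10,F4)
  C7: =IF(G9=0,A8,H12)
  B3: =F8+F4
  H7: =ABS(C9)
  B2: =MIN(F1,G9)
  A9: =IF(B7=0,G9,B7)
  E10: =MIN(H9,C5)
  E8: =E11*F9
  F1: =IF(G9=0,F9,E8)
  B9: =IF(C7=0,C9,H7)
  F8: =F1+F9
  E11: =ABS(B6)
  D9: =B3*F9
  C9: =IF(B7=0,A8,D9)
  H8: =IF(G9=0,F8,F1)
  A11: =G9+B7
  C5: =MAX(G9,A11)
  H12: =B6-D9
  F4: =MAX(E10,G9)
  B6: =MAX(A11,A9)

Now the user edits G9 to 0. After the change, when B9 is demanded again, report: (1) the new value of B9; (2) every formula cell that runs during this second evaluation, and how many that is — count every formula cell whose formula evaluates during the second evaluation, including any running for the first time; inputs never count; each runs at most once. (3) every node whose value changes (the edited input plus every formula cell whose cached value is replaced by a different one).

Initial pass — values computed on the first demand:
  A9 = IF(B7=0: B7=0 -> then branch G9) = -6
  A11 = -6 + 0 = -6
  B6 = MAX(-6, -6) = -6
  C5 = MAX(-6, -6) = -6
  E11 = ABS(-6) = 6
  A8 = MAX(0, 6) = 6
  H9 = 0 - -6 = 6
  E10 = MIN(6, -6) = -6
  F4 = MAX(-6, -6) = -6
  F9 = MIN(-6, -6) = -6
  E8 = 6 * -6 = -36
  F1 = IF(G9=0: G9=-6 -> else branch E8) = -36
  F8 = -36 + -6 = -42
  B3 = -42 + -6 = -48
  D9 = -48 * -6 = 288
  C9 = IF(B7=0: B7=0 -> then branch A8) = 6
  H7 = ABS(6) = 6
  H12 = -6 - 288 = -294
  C7 = IF(G9=0: G9=-6 -> else branch H12) = -294
  B9 = IF(C7=0: C7=-294 -> else branch H7) = 6

Second demand — change propagation:
  A9: re-runs because G9 -6->0; new result 0.
  A11: re-runs because G9 -6->0; new result 0.
  B6: re-runs because A11 -6->0; A9 -6->0; new result 0.
  C5: dirty yet unreached — the second evaluation never asks for it.
  E11: re-runs because B6 -6->0; new result 0.
  A8: re-runs because E11 6->0; new result 0.
  H9: dirty yet unreached — the second evaluation never asks for it.
  E10: dirty yet unreached — the second evaluation never asks for it.
  F4: dirty yet unreached — the second evaluation never asks for it.
  F9: dirty yet unreached — the second evaluation never asks for it.
  E8: dirty yet unreached — the second evaluation never asks for it.
  F1: dirty yet unreached — the second evaluation never asks for it.
  F8: dirty yet unreached — the second evaluation never asks for it.
  B3: dirty yet unreached — the second evaluation never asks for it.
  D9: dirty yet unreached — the second evaluation never asks for it.
  C9: re-runs because A8 6->0; new result 0.
  H7: dirty yet unreached — the second evaluation never asks for it.
  H12: dirty yet unreached — the second evaluation never asks for it.
  C7: re-runs because G9 -6->0; new result 0.
  B9: re-runs because C7 -294->0; new result 0.

The important point: the flipped condition redirects demand; B3, C5, D9, E8, E10, F1, F4, F8, F9, H7, H9, H12 are left stale, never re-checked.

B9 now evaluates to 0.
Run set: A8, A9, A11, B6, B9, C7, C9, E11 (8 run).
Changed values: A8, A9, A11, B6, B9, C7, C9, E11, G9.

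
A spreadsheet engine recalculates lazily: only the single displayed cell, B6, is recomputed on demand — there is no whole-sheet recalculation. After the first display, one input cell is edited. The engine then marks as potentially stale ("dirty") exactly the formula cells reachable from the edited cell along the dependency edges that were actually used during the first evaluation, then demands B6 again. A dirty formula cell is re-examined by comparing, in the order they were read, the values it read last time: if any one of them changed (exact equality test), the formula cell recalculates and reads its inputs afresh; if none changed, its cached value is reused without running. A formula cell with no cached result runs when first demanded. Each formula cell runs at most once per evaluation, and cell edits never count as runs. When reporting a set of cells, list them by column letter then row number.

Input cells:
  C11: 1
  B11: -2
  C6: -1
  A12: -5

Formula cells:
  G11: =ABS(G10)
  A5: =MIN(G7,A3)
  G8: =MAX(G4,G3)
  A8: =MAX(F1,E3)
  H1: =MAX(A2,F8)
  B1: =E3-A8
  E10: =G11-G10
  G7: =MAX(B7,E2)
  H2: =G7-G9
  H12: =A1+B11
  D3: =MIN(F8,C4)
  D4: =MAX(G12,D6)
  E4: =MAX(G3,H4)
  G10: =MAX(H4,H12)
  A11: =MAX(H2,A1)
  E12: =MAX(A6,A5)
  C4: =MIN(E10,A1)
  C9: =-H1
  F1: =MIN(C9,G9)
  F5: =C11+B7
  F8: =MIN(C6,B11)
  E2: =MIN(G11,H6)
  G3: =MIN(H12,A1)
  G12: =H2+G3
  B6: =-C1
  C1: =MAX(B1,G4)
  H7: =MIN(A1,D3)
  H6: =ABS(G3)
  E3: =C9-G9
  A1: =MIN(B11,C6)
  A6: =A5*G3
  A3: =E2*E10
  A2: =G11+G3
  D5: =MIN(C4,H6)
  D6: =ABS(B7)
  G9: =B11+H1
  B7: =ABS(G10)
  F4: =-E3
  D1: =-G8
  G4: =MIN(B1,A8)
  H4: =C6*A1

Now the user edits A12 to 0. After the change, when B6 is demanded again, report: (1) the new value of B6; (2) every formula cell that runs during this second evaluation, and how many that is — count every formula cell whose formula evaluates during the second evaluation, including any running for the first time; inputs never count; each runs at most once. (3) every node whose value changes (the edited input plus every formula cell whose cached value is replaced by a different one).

New value of B6: 0.
Formula cells that run: none — 0 in total.
Values that change: A12.
Key observation: A12 is never demanded by the output, so the edit triggers no recomputation at all.

First evaluation (everything demanded from the output):
  A1 = MIN(-2, -1) = -2
  F8 = MIN(-1, -2) = -2
  H4 = -1 * -2 = 2
  H12 = -2 + -2 = -4
  G3 = MIN(-4, -2) = -4
  G10 = MAX(2, -4) = 2
  G11 = ABS(2) = 2
  A2 = 2 + -4 = -2
  H1 = MAX(-2, -2) = -2
  C9 = -(-2) = 2
  G9 = -2 + -2 = -4
  E3 = 2 - -4 = 6
  F1 = MIN(2, -4) = -4
  A8 = MAX(-4, 6) = 6
  B1 = 6 - 6 = 0
  G4 = MIN(0, 6) = 0
  C1 = MAX(0, 0) = 0
  B6 = -(0) = 0

Propagation after the edit:
  A12 feeds no computation that the output demands — nothing is marked dirty and nothing runs.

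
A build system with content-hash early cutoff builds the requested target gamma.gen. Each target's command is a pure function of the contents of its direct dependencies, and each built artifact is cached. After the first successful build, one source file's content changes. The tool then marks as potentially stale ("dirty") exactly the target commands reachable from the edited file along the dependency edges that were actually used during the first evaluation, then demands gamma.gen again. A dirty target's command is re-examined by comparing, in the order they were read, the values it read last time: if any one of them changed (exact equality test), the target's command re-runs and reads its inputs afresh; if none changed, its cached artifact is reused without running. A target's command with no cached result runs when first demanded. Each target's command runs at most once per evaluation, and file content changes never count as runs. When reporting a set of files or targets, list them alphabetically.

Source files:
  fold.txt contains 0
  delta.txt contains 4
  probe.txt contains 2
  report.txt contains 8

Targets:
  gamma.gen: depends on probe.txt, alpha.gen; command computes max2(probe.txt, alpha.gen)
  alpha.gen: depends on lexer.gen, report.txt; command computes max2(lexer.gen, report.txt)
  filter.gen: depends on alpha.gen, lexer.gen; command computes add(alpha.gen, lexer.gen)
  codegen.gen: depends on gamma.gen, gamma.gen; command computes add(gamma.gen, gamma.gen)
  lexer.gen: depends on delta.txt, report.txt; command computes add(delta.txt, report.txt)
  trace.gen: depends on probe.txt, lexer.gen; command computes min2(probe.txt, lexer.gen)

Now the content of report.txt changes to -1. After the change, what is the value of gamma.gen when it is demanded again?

First evaluation (everything demanded from the output):
  lexer.gen = add(4, 8) = 12
  alpha.gen = max2(12, 8) = 12
  gamma.gen = max2(2, 12) = 12

Propagation after the edit:
  lexer.gen: runs — report.txt 8->-1; result 3.
  alpha.gen: runs — lexer.gen 12->3; report.txt 8->-1; result 3.
  gamma.gen: runs — alpha.gen 12->3; result 3.

New value of gamma.gen: 3.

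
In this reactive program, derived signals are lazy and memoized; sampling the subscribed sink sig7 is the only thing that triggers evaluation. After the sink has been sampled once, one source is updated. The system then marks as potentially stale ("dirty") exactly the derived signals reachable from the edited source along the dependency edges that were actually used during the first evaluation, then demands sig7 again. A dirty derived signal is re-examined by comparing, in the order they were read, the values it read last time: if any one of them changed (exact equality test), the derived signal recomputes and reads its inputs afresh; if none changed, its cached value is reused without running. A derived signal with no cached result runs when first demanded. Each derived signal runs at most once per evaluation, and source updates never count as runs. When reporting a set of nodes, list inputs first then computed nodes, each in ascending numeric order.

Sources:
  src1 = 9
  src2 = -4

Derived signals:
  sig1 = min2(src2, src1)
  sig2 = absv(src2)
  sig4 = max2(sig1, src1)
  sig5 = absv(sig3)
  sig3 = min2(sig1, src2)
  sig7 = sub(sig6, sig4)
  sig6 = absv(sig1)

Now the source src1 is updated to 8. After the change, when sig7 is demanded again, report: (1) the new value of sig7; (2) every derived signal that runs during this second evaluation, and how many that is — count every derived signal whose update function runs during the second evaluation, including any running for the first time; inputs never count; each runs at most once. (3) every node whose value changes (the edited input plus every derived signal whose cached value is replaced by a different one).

Demanding sig7 again yields -4.
3 derived signals run: sig1, sig4, sig7.
The nodes whose values change: src1, sig4, sig7.
Note where the cutoff bites: sig6 is checked, finds nothing changed, and keeps its cache.

First demand of the output computes:
  sig1 = min2(-4, 9) = -4
  sig4 = max2(-4, 9) = 9
  sig6 = absv(-4) = 4
  sig7 = sub(4, 9) = -5

After the edit, cleaning proceeds:
  sig1: a read changed (src1 9->8) — executes, giving -4 — identical to its old value.
  sig4: a read changed (src1 9->8) — executes, giving 8.
  sig6: dirty, but its reads are unchanged (sig1 unchanged); cached 4 stands.
  sig7: a read changed (sig4 9->8) — executes, giving -4.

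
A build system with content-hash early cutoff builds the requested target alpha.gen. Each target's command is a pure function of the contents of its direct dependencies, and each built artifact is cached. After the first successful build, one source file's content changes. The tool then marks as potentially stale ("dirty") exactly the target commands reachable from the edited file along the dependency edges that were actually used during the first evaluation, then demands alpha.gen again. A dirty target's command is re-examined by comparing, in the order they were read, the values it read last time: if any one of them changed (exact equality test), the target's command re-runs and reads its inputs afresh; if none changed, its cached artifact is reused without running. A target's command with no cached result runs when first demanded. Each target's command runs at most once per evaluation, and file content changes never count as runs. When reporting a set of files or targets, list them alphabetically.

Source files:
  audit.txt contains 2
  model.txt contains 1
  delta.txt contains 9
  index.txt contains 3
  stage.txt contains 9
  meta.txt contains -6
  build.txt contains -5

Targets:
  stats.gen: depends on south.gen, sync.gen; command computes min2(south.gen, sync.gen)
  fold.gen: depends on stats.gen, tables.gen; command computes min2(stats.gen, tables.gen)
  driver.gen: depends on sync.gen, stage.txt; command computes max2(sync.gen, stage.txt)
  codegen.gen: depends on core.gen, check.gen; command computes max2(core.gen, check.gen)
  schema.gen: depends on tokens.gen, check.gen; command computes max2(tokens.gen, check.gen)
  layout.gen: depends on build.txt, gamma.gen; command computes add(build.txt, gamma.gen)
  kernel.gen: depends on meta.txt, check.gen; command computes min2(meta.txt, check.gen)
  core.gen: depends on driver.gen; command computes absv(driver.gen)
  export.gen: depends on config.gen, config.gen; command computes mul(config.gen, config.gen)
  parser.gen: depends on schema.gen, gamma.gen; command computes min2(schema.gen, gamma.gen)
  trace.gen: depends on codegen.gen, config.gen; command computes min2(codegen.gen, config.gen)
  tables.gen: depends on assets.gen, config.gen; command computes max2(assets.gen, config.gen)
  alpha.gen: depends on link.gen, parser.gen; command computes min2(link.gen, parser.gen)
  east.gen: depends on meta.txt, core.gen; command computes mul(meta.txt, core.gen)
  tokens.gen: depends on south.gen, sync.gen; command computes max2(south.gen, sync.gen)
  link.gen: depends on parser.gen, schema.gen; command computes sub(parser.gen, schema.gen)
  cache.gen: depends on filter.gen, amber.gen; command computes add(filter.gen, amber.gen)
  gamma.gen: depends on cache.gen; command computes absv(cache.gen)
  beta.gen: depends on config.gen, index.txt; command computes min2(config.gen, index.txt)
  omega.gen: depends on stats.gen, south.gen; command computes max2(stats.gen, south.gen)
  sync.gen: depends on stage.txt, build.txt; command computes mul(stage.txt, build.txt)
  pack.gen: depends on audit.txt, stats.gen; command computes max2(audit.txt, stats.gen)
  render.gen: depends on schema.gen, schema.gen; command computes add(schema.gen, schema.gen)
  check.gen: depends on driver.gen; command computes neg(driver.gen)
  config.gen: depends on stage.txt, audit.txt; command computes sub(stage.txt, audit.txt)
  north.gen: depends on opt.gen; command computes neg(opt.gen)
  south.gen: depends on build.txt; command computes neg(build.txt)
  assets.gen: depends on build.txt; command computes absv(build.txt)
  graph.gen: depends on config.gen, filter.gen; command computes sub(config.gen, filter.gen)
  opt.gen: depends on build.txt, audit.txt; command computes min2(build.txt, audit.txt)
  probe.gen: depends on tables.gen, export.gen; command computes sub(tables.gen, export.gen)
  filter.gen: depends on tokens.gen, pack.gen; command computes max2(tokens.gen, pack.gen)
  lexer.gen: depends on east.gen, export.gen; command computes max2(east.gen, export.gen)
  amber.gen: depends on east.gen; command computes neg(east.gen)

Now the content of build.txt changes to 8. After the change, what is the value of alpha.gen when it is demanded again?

First evaluation (everything demanded from the output):
  south.gen = neg(-5) = 5
  sync.gen = mul(9, -5) = -45
  driver.gen = max2(-45, 9) = 9
  check.gen = neg(9) = -9
  core.gen = absv(9) = 9
  east.gen = mul(-6, 9) = -54
  amber.gen = neg(-54) = 54
  stats.gen = min2(5, -45) = -45
  pack.gen = max2(2, -45) = 2
  tokens.gen = max2(5, -45) = 5
  filter.gen = max2(5, 2) = 5
  cache.gen = add(5, 54) = 59
  gamma.gen = absv(59) = 59
  schema.gen = max2(5, -9) = 5
  parser.gen = min2(5, 59) = 5
  link.gen = sub(5, 5) = 0
  alpha.gen = min2(0, 5) = 0

Propagation after the edit:
  south.gen: runs — build.txt -5->8; result -8.
  sync.gen: runs — build.txt -5->8; result 72.
  driver.gen: runs — sync.gen -45->72; result 72.
  check.gen: runs — driver.gen 9->72; result -72.
  core.gen: runs — driver.gen 9->72; result 72.
  east.gen: runs — core.gen 9->72; result -432.
  amber.gen: runs — east.gen -54->-432; result 432.
  stats.gen: runs — south.gen 5->-8; sync.gen -45->72; result -8.
  pack.gen: runs — stats.gen -45->-8; result 2 (same value as before).
  tokens.gen: runs — south.gen 5->-8; sync.gen -45->72; result 72.
  filter.gen: runs — tokens.gen 5->72; result 72.
  cache.gen: runs — filter.gen 5->72; amber.gen 54->432; result 504.
  gamma.gen: runs — cache.gen 59->504; result 504.
  schema.gen: runs — tokens.gen 5->72; check.gen -9->-72; result 72.
  parser.gen: runs — schema.gen 5->72; gamma.gen 59->504; result 72.
  link.gen: runs — parser.gen 5->72; schema.gen 5->72; result 0 (same value as before).
  alpha.gen: runs — parser.gen 5->72; result 0 (same value as before).

New value of alpha.gen: 0.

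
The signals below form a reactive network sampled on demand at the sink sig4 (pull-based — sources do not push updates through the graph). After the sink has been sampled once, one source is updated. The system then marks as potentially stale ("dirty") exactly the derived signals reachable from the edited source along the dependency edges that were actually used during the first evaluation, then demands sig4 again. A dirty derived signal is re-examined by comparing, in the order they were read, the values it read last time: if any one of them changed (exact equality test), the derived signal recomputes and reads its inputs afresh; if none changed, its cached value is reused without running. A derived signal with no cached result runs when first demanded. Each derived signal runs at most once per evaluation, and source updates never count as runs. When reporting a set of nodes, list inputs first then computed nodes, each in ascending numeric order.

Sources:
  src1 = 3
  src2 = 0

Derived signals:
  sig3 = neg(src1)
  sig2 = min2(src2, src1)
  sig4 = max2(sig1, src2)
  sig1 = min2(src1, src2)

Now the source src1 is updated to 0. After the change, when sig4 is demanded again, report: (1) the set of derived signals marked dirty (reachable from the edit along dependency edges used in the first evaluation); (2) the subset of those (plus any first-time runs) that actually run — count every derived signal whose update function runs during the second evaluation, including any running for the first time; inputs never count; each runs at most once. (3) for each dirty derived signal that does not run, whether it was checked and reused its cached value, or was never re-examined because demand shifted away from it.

Dirty set: sig1, sig4.
Run set: sig1 (1 run).
Re-examined without running (cache reused): sig4.
The important point: sig1 recomputes to an identical value, and the output ends up unchanged.

Initial pass — values computed on the first demand:
  sig1 = min2(3, 0) = 0
  sig4 = max2(0, 0) = 0

Second demand — change propagation:
  sig1: re-runs because src1 3->0; new result 0 (unchanged).
  sig4: re-examined; everything it read last time is the same (sig1 unchanged, src2 unchanged) — cache 0 kept, no run.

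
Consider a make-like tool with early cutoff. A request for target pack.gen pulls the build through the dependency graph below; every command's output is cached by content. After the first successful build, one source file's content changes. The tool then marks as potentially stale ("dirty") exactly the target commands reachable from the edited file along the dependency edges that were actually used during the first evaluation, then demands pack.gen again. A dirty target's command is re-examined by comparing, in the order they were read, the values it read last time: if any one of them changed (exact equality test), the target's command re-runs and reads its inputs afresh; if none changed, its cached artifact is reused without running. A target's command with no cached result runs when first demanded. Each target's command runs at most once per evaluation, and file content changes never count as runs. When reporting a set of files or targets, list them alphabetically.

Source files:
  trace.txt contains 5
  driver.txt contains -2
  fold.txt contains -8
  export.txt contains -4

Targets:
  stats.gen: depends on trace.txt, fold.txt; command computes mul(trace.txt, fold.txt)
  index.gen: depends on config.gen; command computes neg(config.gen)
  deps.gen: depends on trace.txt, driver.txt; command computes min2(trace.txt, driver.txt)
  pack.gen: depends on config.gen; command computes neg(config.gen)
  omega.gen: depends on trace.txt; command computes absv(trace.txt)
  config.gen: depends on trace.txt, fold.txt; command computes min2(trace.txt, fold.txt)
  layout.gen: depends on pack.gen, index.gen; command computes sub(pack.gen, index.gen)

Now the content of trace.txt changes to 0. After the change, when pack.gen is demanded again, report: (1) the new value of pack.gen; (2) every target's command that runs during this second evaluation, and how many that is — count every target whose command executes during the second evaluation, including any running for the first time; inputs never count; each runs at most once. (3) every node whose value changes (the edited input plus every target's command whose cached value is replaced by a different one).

Demanding pack.gen again yields 8.
1 target commands run: config.gen.
The nodes whose values change: trace.txt.
Note the absorption at config.gen: it re-runs yet its value is the same, leaving the output's value untouched.

First demand of the output computes:
  config.gen = min2(5, -8) = -8
  pack.gen = neg(-8) = 8

After the edit, cleaning proceeds:
  config.gen: a read changed (trace.txt 5->0) — executes, giving -8 — identical to its old value.
  pack.gen: dirty, but its reads are unchanged (config.gen unchanged); cached 8 stands.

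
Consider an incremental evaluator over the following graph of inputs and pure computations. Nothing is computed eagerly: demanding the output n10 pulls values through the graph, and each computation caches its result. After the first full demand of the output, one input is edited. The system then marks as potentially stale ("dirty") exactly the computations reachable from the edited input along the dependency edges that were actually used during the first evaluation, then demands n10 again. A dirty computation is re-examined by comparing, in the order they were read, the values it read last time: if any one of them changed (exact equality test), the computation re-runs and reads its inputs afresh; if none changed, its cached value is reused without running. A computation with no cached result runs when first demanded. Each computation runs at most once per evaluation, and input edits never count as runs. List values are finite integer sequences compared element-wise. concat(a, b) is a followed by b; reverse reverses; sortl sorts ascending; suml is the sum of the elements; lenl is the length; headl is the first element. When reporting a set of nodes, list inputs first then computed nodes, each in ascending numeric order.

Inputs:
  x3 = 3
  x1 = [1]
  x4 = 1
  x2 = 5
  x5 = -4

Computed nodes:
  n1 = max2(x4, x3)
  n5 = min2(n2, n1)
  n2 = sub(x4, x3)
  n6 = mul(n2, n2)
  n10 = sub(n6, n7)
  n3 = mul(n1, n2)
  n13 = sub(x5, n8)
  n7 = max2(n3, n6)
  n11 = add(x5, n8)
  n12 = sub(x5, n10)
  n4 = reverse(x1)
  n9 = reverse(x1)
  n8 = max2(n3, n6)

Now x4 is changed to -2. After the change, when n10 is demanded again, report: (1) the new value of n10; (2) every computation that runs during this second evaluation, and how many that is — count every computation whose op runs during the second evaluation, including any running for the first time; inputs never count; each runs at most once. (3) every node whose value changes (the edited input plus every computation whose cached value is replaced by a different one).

Initial pass — values computed on the first demand:
  n1 = max2(1, 3) = 3
  n2 = sub(1, 3) = -2
  n3 = mul(3, -2) = -6
  n6 = mul(-2, -2) = 4
  n7 = max2(-6, 4) = 4
  n10 = sub(4, 4) = 0

Second demand — change propagation:
  n1: re-runs because x4 1->-2; new result 3 (unchanged).
  n2: re-runs because x4 1->-2; new result -5.
  n3: re-runs because n2 -2->-5; new result -15.
  n6: re-runs because n2 -2->-5; n2 -2->-5; new result 25.
  n7: re-runs because n3 -6->-15; n6 4->25; new result 25.
  n10: re-runs because n6 4->25; n7 4->25; new result 0 (unchanged).

n10 now evaluates to 0.
Run set: n1, n2, n3, n6, n7, n10 (6 run).
Changed values: x4, n2, n3, n6, n7.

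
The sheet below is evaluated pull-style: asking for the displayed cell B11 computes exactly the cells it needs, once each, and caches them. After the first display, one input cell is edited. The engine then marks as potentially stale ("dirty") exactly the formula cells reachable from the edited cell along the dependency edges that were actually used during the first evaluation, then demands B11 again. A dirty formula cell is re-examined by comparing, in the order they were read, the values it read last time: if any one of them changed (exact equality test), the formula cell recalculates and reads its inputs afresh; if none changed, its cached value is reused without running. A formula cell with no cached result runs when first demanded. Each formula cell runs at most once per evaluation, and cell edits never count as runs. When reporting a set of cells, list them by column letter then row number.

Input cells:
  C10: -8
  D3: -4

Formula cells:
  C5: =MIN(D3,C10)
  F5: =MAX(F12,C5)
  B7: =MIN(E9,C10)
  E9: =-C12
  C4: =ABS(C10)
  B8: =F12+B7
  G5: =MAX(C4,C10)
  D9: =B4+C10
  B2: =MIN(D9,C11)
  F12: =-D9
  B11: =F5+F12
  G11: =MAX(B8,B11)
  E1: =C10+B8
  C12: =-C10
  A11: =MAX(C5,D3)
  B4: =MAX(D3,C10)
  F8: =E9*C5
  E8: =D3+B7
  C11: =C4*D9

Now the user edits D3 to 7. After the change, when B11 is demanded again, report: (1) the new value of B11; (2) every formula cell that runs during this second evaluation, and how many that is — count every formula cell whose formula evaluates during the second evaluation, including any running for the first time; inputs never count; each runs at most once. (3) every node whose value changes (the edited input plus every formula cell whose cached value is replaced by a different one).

First demand of the output computes:
  B4 = MAX(-4, -8) = -4
  C5 = MIN(-4, -8) = -8
  D9 = -4 + -8 = -12
  F12 = -(-12) = 12
  F5 = MAX(12, -8) = 12
  B11 = 12 + 12 = 24

After the edit, cleaning proceeds:
  B4: a read changed (D3 -4->7) — executes, giving 7.
  C5: a read changed (D3 -4->7) — executes, giving -8 — identical to its old value.
  D9: a read changed (B4 -4->7) — executes, giving -1.
  F12: a read changed (D9 -12->-1) — executes, giving 1.
  F5: a read changed (F12 12->1) — executes, giving 1.
  B11: a read changed (F5 12->1; F12 12->1) — executes, giving 2.

Demanding B11 again yields 2.
6 formula cells run: B4, B11, C5, D9, F5, F12.
The nodes whose values change: B4, B11, D3, D9, F5, F12.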